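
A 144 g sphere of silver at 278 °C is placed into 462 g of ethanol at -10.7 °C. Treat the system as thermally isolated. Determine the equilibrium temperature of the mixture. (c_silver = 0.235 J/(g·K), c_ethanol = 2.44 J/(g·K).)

Net heat exchanged in the isolated system is zero:
144·0.235·(T − 278) + 462·2.44·(T − (-10.7)) = 0
(33.84 + 1127.3) T = 33.84·278 + 1127.3·(-10.7)
T ≈ -2.29 °C

T_f ≈ -2.3 °C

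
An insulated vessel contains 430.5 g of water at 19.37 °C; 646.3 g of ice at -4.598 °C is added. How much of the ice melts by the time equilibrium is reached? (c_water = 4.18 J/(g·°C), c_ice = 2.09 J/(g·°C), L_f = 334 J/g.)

Cooling the water to 0 °C releases 430.5×4.18×19.37 = 34856 J.
Of that, 646.3×2.09×4.598 = 6210.8 J goes to bring the ice to 0 °C, leaving 28645 J.
To melt every bit of ice: 646.3×334 = 215864 J.
That's not enough to melt it all — equilibrium is at 0 °C with ice remaining.
m_melted×334 = 28645  ⇒  m_melted ≈ 85.76 g.

m_melted ≈ 85.8 g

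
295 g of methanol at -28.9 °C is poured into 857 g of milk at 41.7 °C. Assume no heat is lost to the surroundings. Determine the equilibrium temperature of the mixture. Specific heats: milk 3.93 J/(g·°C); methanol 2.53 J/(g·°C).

Let T be the final temperature. ΣQ_i = 0:
857*3.93*(T − 41.7) + 295*2.53*(T − (-28.9)) = 0
(3368 + 746.35) T = 3368*41.7 + 746.35*(-28.9)
T = 118877/4114.4 ≈ 28.89 °C

T_f ≈ 28.9 °C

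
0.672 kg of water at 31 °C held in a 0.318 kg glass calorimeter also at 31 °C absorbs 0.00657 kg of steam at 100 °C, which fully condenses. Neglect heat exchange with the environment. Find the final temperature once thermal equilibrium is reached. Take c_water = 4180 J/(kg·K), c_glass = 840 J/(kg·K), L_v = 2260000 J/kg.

Net heat exchanged in the isolated system is zero:
condense steam: −0.00657×2260000 = −14848
  condensate cools 100→T: 0.00657×4180×(T − 100) = 27.46(T − 100)
  water warms: 0.672×4180×(T − 31) = 2809(T − 31)
  cup: 267.12(T − 31)
3103.5 T = 14848 + 2746.3 + 95358 = 112953
T ≈ 36.39 °C, under the boiling point, so the assumption holds.

T_f ≈ 36.4 °C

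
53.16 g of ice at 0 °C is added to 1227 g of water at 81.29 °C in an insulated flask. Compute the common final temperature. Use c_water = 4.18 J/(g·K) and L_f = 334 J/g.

T_f ≈ 74.6 °C

Energy balance with sensible and latent terms:
melt ice: 53.16×334 = 17755
  meltwater 0→T: 53.16×4.18×T = 222.21 T
  water cools: 1227×4.18×(T − 81.29) = 5128.9(T − 81.29)
5351.1 T = 416925 − 17755 = 399170
T ≈ 74.60 °C. Since T > 0 °C, the all-ice-melts assumption holds.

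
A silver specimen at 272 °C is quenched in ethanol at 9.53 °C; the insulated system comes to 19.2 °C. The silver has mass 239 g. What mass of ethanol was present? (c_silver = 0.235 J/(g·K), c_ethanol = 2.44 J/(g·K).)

m ≈ 602 g

Heat lost by the silver = heat gained by the ethanol:
239×0.235×(272 − 19.2) = m×2.44×(19.2 − 9.53)
23.59 m = 14199  ⇒  m ≈ 601.8 g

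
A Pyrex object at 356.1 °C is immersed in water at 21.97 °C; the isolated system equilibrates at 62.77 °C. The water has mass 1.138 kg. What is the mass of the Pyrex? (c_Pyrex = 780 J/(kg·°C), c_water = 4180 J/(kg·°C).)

Conservation of energy gives ΣQ = 0:
m×780×(62.77 − 356.1) + 1.138×4180×(62.77 − 21.97) = 0
-228797 m = -194079
m = -194079/-228797 ≈ 0.8483 kg

m ≈ 0.848 kg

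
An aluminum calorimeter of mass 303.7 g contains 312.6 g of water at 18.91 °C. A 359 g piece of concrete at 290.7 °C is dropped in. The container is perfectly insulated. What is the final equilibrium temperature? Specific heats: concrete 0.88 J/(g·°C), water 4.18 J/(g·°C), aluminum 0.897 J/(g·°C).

T_f ≈ 64.2 °C

T_f = Σ m_i c_i T_i / Σ m_i c_i:
T_f = (315.92×290.7 + 1306.7×18.91 + 272.42×18.91) / (315.92 + 1306.7 + 272.42)
    = 121698 / 1895 ≈ 64.22 °C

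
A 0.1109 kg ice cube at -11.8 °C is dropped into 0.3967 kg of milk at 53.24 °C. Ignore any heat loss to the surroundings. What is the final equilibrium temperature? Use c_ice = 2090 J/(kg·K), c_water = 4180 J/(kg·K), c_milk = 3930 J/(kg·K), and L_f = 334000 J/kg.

Heat gained plus heat lost sum to zero:
warm ice to 0 °C: 0.1109×2090×(0 − (-11.8)) = 2735
  melt ice: 0.1109×334000 = 37041
  warm the meltwater: 463.56 T
  milk: 1559(T − 53.24)
2022.6 T = 83003 − 39776 = 43227
T ≈ 21.37 °C (positive, so assuming full melt was valid).

T_f ≈ 21.4 °C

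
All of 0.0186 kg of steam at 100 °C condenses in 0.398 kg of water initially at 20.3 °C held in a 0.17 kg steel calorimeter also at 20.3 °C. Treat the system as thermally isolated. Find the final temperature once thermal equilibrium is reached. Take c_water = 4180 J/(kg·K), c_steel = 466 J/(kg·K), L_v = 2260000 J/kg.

Heat gained plus heat lost sum to zero:
latent heat released on condensation: 0.0186·2260000 = 42036; condensate cools 100→T: 0.0186·4180·(T − 100) = 77.75(T − 100); original water: 1663.6(T − 20.3); steel cup: 0.17·466·(T − 20.3) = 79.22(T − 20.3)
1820.6 T = 42036 + 7774.8 + 35380 = 85191
T ≈ 46.79 °C (< 100 °C, so full condensation is consistent).

T_f ≈ 46.8 °C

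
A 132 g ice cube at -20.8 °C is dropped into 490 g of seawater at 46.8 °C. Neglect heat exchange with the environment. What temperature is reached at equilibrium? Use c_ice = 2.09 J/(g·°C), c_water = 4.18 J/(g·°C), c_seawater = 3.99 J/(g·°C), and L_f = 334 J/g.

T_f ≈ 16.6 °C

Energy conservation, ΣQ = 0:
warm ice to 0 °C: 132×2.09×(0 − (-20.8)) = 5738.3
  latent heat to melt: 132×334 = 44088
  meltwater 0→T: 132×4.18×T = 551.76 T
  seawater cools: 490×3.99×(T − 46.8) = 1955.1(T − 46.8)
2506.9 T = 91499 − 49826 = 41672
T ≈ 16.62 °C (positive, so assuming full melt was valid).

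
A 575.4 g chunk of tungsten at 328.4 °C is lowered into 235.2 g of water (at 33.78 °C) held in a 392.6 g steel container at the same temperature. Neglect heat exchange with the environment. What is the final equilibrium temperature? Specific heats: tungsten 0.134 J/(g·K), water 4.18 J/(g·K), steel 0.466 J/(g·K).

T_f ≈ 52.1 °C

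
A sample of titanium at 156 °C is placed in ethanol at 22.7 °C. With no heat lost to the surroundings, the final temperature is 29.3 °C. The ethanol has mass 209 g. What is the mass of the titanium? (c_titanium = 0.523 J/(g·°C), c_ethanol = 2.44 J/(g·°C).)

m ≈ 50.8 g

|Q_titanium| = |Q_ethanol|:
m·0.523·(156 − 29.3) = 209·2.44·(29.3 − 22.7)
66.26 m = 3365.7  ⇒  m ≈ 50.79 g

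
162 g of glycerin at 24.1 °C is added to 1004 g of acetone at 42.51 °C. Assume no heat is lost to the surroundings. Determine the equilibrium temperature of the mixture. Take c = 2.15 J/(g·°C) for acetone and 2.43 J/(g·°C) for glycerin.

T_f ≈ 39.7 °C

Let T be the final temperature. ΣQ_i = 0:
1004·2.15·(T − 42.51) + 162·2.43·(T − 24.1) = 0
2158.6(T − 42.51) + 393.66(T − 24.1) = 0
2552.3 T = 101249
T = 101249/2552.3 ≈ 39.67 °C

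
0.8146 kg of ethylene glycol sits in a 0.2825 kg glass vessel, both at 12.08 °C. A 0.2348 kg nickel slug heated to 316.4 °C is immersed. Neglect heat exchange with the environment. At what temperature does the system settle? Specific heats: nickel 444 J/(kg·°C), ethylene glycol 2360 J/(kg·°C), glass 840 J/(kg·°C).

T_f ≈ 26.1 °C

T_f = Σ m_i c_i T_i / Σ m_i c_i:
T_f = (104.25·316.4 + 1922.5·12.08 + 237.3·12.08) / (104.25 + 1922.5 + 237.3)
    = 59075 / 2264 ≈ 26.09 °C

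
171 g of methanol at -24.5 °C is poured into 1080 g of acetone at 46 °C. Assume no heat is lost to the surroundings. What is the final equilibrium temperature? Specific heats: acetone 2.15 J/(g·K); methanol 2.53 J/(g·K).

T_f ≈ 34.9 °C

T_f is the heat-capacity-weighted average of the initial temperatures:
T_f = (2322×46 + 432.63×(-24.5)) / (2322 + 432.63)
    = 96213 / 2754.6 ≈ 34.93 °C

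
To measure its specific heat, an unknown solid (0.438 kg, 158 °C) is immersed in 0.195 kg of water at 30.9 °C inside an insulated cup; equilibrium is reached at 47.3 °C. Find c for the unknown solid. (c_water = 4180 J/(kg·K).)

Setting the total heat transfer to zero:
0.438·c·(47.3 − 158) + 0.195·4180·(47.3 − 30.9) = 0
-48.49 c = -13368
c = -13368/-48.49 ≈ 275.7 J/(kg·K)

c ≈ 276 J/(kg·K)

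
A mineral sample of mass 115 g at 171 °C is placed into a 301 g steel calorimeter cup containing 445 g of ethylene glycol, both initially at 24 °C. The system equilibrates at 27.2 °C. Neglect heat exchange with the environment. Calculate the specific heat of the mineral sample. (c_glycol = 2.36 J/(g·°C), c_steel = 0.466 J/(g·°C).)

Let T be the final temperature. ΣQ_i = 0:
115·c·(27.2 − 171) + 445·2.36·(27.2 − 24) + 301·0.466·(27.2 − 24) = 0
-16537 c = -3809.5
c = -3809.5/-16537 ≈ 0.2304 J/(g·°C)

c ≈ 0.23 J/(g·°C)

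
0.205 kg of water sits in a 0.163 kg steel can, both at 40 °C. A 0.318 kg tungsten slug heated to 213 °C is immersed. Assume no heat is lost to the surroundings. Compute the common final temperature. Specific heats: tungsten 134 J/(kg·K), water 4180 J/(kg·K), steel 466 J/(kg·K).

T_f ≈ 47.6 °C

T_f is the heat-capacity-weighted average of the initial temperatures:
T_f = (42.61·213 + 856.9·40 + 75.96·40) / (42.61 + 856.9 + 75.96)
    = 46391 / 975.47 ≈ 47.56 °C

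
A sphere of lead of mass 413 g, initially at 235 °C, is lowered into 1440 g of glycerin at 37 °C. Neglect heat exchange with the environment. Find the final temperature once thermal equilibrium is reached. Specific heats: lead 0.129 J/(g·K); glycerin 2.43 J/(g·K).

|Q_lead| = |Q_glycerin|:
413×0.129×(235 − T) = 1440×2.43×(T − 37)
53.28(235 − T) = 3499.2(T − 37)
3552.5 T = 141990  ⇒  T ≈ 39.97 °C

T_f ≈ 40.0 °C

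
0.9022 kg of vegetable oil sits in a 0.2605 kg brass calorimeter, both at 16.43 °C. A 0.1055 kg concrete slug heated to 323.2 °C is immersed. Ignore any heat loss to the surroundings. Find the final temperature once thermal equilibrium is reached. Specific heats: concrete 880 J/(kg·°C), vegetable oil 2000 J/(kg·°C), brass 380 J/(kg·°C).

Heat gained plus heat lost sum to zero:
0.1055·880·(T − 323.2) + 0.9022·2000·(T − 16.43) + 0.2605·380·(T − 16.43) = 0
1996.2 T = 61279
T = 61279 / 1996.2 = 30.7 °C

T_f ≈ 30.7 °C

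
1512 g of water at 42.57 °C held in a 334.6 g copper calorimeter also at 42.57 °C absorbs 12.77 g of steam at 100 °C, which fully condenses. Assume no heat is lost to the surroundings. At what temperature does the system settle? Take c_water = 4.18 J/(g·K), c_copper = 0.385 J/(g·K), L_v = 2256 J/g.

T_f ≈ 47.5 °C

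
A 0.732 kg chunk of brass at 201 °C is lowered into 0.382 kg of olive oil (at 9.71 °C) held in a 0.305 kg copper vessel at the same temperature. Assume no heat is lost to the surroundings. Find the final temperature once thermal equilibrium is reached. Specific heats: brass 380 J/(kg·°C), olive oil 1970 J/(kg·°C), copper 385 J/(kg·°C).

T_f ≈ 56.1 °C

Setting the total heat transfer to zero:
0.732*380*(T − 201) + 0.382*1970*(T − 9.71) + 0.305*385*(T − 9.71) = 0
278.16(T − 201) + 752.54(T − 9.71) + 117.42(T − 9.71) = 0
(278.16 + 752.54 + 117.42) T = 278.16*201 + 752.54*9.71 + 117.42*9.71
T = 64358/1148.1 ≈ 56.05 °C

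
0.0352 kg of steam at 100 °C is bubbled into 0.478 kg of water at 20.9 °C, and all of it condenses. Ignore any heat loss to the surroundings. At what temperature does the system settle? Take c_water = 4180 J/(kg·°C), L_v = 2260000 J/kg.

T_f ≈ 63.4 °C

Energy balance with sensible and latent terms:
latent heat released on condensation: 0.0352×2260000 = 79552
  condensed water 100 °C→T: 147.14(T − 100)
  water warms: 0.478×4180×(T − 20.9) = 1998(T − 20.9)
2145.2 T = 79552 + 14714 + 41759 = 136025
T ≈ 63.41 °C (< 100 °C, so full condensation is consistent).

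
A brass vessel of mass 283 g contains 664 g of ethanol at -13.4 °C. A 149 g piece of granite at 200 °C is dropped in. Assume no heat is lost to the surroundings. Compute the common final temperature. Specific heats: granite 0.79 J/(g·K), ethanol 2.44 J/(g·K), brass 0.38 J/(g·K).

Net heat exchanged in the isolated system is zero:
149*0.79*(T − 200) + 664*2.44*(T − (-13.4)) + 283*0.38*(T − (-13.4)) = 0
117.71(T − 200) + 1620.2(T − (-13.4)) + 107.54(T − (-13.4)) = 0
1845.4 T = 390.82
T = 390.82/1845.4 ≈ 0.21 °C

T_f ≈ 0.2 °C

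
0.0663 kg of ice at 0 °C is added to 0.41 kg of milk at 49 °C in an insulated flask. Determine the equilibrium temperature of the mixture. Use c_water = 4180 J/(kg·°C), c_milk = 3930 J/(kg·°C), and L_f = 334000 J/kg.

T_f ≈ 30.1 °C

Heat gained plus heat lost sum to zero:
melt ice: 0.0663×334000 = 22144
  warm the meltwater: 277.13 T
  milk cools: 0.41×3930×(T − 49) = 1611.3(T − 49)
1888.4 T = 78954 − 22144 = 56810
T ≈ 30.08 °C — above 0 °C, consistent with complete melting.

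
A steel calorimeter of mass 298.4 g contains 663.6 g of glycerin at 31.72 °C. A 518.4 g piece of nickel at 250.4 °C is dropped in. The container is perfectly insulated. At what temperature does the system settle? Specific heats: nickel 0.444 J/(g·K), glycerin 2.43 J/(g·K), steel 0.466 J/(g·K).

T_f ≈ 57.1 °C

Let T be the final temperature. ΣQ_i = 0:
518.4×0.444×(T − 250.4) + 663.6×2.43×(T − 31.72) + 298.4×0.466×(T − 31.72) = 0
230.17(T − 250.4) + 1612.5(T − 31.72) + 139.05(T − 31.72) = 0
1981.8 T = 113195
T = 113195/1981.8 ≈ 57.12 °C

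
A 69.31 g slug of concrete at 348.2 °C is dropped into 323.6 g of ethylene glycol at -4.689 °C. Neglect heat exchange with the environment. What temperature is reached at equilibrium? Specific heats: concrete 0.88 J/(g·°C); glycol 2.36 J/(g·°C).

T_f ≈ 21.4 °C

T_f is the heat-capacity-weighted average of the initial temperatures:
T_f = (60.99*348.2 + 763.7*(-4.689)) / (60.99 + 763.7)
    = 17657 / 824.69 ≈ 21.41 °C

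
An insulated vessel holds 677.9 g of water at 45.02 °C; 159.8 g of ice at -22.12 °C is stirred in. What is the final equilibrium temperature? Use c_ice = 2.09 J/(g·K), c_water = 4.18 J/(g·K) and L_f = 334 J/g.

T_f ≈ 19.1 °C

Sum of m c ΔT and latent-heat terms is zero:
warm ice to 0 °C: 159.8×2.09×(0 − (-22.12)) = 7387.7
  latent heat to melt: 159.8×334 = 53373
  meltwater 0→T: 159.8×4.18×T = 667.96 T
  water cools: 677.9×4.18×(T − 45.02) = 2833.6(T − 45.02)
3501.6 T = 127570 − 60761 = 66809
T ≈ 19.08 °C. Since T > 0 °C, the all-ice-melts assumption holds.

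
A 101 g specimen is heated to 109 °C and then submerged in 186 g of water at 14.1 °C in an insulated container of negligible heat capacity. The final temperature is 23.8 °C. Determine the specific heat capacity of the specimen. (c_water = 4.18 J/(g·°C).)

c ≈ 0.876 J/(g·°C)

m_s c (T_s − T_f) = m_water c_water (T_f − T_0):
101×c×(109 − 23.8) = 186×4.18×(23.8 − 14.1)
8605.2 c = 7541.6  ⇒  c ≈ 0.8764 J/(g·°C)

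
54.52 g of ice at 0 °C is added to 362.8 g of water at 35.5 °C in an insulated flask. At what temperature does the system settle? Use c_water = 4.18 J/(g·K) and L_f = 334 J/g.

Let T be the final temperature. ΣQ_i = 0:
fusion: m_ice L_f = 54.52×334 = 18210
  meltwater 0→T: 54.52×4.18×T = 227.89 T
  water: 1516.5(T − 35.5)
1744.4 T = 53836 − 18210 = 35626
T ≈ 20.42 °C (positive, so assuming full melt was valid).

T_f ≈ 20.4 °C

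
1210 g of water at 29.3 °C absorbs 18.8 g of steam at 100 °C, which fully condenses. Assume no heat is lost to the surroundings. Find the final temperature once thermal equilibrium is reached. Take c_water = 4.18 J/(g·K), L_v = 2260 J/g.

T_f ≈ 38.7 °C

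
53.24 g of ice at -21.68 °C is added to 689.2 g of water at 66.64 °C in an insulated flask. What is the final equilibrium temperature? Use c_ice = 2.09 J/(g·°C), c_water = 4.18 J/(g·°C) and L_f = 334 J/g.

T_f ≈ 55.4 °C

Energy conservation, ΣQ = 0:
ice -21.68→0 °C: 53.24·2.09·21.68 = 2412.4; latent heat to melt: 53.24·334 = 17782; meltwater 0→T: 53.24·4.18·T = 222.54 T; water cools: 689.2·4.18·(T − 66.64) = 2880.9(T − 66.64)
3103.4 T = 191980 − 20195 = 171786
T ≈ 55.35 °C. Since T > 0 °C, the all-ice-melts assumption holds.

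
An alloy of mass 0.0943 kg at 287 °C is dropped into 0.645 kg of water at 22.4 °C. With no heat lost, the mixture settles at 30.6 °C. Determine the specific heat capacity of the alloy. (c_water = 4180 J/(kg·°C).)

Taking heat into each body as positive, Σ m c ΔT = 0:
0.0943·c·(30.6 − 287) + 0.645·4180·(30.6 − 22.4) = 0
-24.18 c = -22108
c = -22108/-24.18 ≈ 914.4 J/(kg·°C)

c ≈ 914 J/(kg·°C)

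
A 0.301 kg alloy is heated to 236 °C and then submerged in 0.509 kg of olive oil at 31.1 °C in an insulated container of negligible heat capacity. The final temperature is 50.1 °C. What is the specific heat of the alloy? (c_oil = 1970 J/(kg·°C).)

c ≈ 340 J/(kg·°C)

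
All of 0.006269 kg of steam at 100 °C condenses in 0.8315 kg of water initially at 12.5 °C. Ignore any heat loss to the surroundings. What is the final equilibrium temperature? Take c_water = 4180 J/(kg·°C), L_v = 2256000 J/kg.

Setting the total heat transfer to zero:
steam→water at 100 °C releases m L_v = 0.006269×2256000 = 14143; condensate cools 100→T: 0.006269×4180×(T − 100) = 26.2(T − 100); water warms: 0.8315×4180×(T − 12.5) = 3475.7(T − 12.5)
3501.9 T = 14143 + 2620.4 + 43446 = 60209
T ≈ 17.19 °C — below 100 °C, confirming all the steam condensed.

T_f ≈ 17.2 °C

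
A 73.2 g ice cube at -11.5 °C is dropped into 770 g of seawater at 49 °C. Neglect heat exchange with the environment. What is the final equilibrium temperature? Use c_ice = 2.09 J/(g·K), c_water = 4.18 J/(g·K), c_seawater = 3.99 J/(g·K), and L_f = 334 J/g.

Heat gained plus heat lost sum to zero:
ice -11.5→0 °C: 73.2·2.09·11.5 = 1759.4
  melt ice: 73.2·334 = 24449
  warm the meltwater: 305.98 T
  seawater cools: 770·3.99·(T − 49) = 3072.3(T − 49)
3378.3 T = 150543 − 26208 = 124335
T ≈ 36.80 °C (positive, so assuming full melt was valid).

T_f ≈ 36.8 °C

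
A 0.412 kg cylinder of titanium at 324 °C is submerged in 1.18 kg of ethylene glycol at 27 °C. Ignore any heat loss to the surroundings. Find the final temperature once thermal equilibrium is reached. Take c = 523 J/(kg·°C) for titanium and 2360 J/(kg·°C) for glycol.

Heat lost by the titanium equals heat gained by the glycol:
0.412*523*(324 − T) = 1.18*2360*(T − 27)
215.48(324 − T) = 2784.8(T − 27)
3000.3 T = 145004  ⇒  T ≈ 48.33 °C

T_f ≈ 48.3 °C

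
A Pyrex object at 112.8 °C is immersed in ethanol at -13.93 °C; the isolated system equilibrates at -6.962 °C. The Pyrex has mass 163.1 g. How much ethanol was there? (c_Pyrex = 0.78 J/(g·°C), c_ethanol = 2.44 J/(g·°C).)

m ≈ 896 g

Heat gained plus heat lost sum to zero:
163.1·0.78·(-6.962 − 112.8) + m·2.44·(-6.962 − (-13.93)) = 0
17 m = 15236
m = 15236/17 ≈ 896.1 g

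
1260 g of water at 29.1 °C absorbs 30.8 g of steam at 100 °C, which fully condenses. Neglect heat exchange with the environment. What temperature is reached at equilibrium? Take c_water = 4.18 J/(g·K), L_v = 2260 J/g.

Conservation of energy gives ΣQ = 0:
condense steam: −30.8·2260 = −69608
  condensate cools 100→T: 30.8·4.18·(T − 100) = 128.74(T − 100)
  original water: 5266.8(T − 29.1)
5395.5 T = 69608 + 12874 + 153264 = 235746
T ≈ 43.69 °C — below 100 °C, confirming all the steam condensed.

T_f ≈ 43.7 °C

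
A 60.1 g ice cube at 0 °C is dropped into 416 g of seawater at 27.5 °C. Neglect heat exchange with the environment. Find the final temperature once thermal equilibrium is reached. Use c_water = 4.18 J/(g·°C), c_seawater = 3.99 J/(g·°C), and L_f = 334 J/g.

T_f ≈ 13.4 °C

Sum of m c ΔT and latent-heat terms is zero:
fusion: m_ice L_f = 60.1×334 = 20073
  meltwater 0→T: 60.1×4.18×T = 251.22 T
  seawater cools: 416×3.99×(T − 27.5) = 1659.8(T − 27.5)
1911.1 T = 45646 − 20073 = 25572
T ≈ 13.38 °C. Since T > 0 °C, the all-ice-melts assumption holds.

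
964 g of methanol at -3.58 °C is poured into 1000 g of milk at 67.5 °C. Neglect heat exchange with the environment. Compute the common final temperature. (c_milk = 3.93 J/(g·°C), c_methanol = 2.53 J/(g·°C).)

T_f ≈ 40.3 °C

Conservation of energy gives ΣQ = 0:
1000·3.93·(T − 67.5) + 964·2.53·(T − (-3.58)) = 0
3930(T − 67.5) + 2438.9(T − (-3.58)) = 0
(3930 + 2438.9) T = 3930·67.5 + 2438.9·(-3.58)
T ≈ 40.28 °C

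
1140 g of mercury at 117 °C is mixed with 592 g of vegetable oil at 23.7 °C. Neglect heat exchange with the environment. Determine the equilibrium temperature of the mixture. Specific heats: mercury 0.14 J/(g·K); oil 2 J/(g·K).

|Q_mercury| = |Q_oil|:
1140*0.14*(117 − T) = 592*2*(T − 23.7)
159.6(117 − T) = 1184(T − 23.7)
1343.6 T = 46734  ⇒  T ≈ 34.78 °C

T_f ≈ 34.8 °C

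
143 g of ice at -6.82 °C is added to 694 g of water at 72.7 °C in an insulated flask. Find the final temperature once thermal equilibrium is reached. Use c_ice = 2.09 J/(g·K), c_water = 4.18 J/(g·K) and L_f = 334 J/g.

T_f ≈ 46.0 °C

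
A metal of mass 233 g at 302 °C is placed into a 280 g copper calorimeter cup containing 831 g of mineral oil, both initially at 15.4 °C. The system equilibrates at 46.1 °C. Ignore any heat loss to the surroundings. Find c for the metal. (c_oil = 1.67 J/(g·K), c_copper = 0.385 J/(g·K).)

c ≈ 0.77 J/(g·K)

Setting the total heat transfer to zero:
233×c×(46.1 − 302) + 831×1.67×(46.1 − 15.4) + 280×0.385×(46.1 − 15.4) = 0
-59625 c = -45914
c = -45914/-59625 ≈ 0.77 J/(g·K)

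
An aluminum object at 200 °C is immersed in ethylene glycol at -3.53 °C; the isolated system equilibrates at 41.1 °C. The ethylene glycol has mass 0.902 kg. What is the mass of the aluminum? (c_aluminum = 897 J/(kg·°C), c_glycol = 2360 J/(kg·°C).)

m ≈ 0.667 kg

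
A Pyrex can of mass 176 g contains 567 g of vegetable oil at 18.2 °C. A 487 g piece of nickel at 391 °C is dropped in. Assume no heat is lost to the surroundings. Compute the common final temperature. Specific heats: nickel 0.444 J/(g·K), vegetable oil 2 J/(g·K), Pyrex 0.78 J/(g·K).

Energy conservation, ΣQ = 0:
487×0.444×(T − 391) + 567×2×(T − 18.2) + 176×0.78×(T − 18.2) = 0
1487.5 T = 107682
T ≈ 72.39 °C

T_f ≈ 72.4 °C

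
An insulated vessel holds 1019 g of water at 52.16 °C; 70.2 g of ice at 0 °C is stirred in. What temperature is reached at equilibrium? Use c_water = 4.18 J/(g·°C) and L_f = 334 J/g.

Sum of m c ΔT and latent-heat terms is zero:
melt ice: 70.2×334 = 23447
  meltwater 0→T: 70.2×4.18×T = 293.44 T
  water cools: 1019×4.18×(T − 52.16) = 4259.4(T − 52.16)
4552.9 T = 222171 − 23447 = 198725
T ≈ 43.65 °C. Since T > 0 °C, the all-ice-melts assumption holds.

T_f ≈ 43.6 °C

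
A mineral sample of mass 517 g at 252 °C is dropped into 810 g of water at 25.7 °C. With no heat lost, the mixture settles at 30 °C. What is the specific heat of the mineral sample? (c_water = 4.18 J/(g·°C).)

Taking heat into each body as positive, Σ m c ΔT = 0:
517×c×(30 − 252) + 810×4.18×(30 − 25.7) = 0
-114774 c = -14559
c = -14559/-114774 ≈ 0.1268 J/(g·°C)

c ≈ 0.127 J/(g·°C)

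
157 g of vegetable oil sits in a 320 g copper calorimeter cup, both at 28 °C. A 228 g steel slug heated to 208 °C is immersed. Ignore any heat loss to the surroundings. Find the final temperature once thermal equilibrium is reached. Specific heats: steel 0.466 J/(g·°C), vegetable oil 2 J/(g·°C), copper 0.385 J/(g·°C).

T_f is the heat-capacity-weighted average of the initial temperatures:
T_f = (106.25·208 + 314·28 + 123.2·28) / (106.25 + 314 + 123.2)
    = 34341 / 543.45 ≈ 63.19 °C

T_f ≈ 63.2 °C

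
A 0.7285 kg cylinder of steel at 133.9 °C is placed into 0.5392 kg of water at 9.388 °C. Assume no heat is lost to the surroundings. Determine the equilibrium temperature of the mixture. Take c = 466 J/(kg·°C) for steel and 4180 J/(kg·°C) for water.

Let T be the final temperature. ΣQ_i = 0:
0.7285×466×(T − 133.9) + 0.5392×4180×(T − 9.388) = 0
(339.48 + 2253.9) T = 339.48×133.9 + 2253.9×9.388
T = 66616/2593.3 ≈ 25.69 °C

T_f ≈ 25.7 °C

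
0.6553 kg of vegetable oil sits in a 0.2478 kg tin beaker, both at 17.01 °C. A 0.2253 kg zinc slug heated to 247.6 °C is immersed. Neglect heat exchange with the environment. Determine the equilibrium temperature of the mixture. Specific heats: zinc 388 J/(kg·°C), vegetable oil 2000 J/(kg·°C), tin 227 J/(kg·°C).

Let T be the final temperature. ΣQ_i = 0:
0.2253·388·(T − 247.6) + 0.6553·2000·(T − 17.01) + 0.2478·227·(T − 17.01) = 0
(87.42 + 1310.6 + 56.25) T = 87.42·247.6 + 1310.6·17.01 + 56.25·17.01
T ≈ 30.87 °C

T_f ≈ 30.9 °C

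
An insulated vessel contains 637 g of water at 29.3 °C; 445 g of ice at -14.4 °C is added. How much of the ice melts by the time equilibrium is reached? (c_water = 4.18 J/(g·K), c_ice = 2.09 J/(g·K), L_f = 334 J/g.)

Heat available from the water dropping to 0 °C: 637·4.18·29.3 = 78016 J.
Of that, 445·2.09·14.4 = 13393 J goes to bring the ice to 0 °C, leaving 64623 J.
Fully melting the ice requires m_ice L_f = 445·334 = 148630 J.
That's not enough to melt it all — equilibrium is at 0 °C with ice remaining.
m_melted·334 = 64623  ⇒  m_melted ≈ 193.5 g.

m_melted ≈ 193 g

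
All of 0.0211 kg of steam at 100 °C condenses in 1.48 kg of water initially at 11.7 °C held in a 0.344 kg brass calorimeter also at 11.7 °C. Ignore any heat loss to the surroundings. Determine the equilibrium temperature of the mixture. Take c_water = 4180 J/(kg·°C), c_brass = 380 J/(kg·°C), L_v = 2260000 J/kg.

Energy conservation, ΣQ = 0:
condense steam: −0.0211×2260000 = −47686; condensate cools 100→T: 0.0211×4180×(T − 100) = 88.2(T − 100); original water: 6186.4(T − 11.7); brass cup: 0.344×380×(T − 11.7) = 130.72(T − 11.7)
6405.3 T = 47686 + 8819.8 + 73910 = 130416
T ≈ 20.36 °C — below 100 °C, confirming all the steam condensed.

T_f ≈ 20.4 °C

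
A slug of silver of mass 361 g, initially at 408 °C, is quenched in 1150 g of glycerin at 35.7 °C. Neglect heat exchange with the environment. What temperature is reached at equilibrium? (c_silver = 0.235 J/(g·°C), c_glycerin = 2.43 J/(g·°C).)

Heat lost by the silver equals heat gained by the glycerin:
361×0.235×(408 − T) = 1150×2.43×(T − 35.7)
84.83(408 − T) = 2794.5(T − 35.7)
2879.3 T = 134376  ⇒  T ≈ 46.67 °C

T_f ≈ 46.7 °C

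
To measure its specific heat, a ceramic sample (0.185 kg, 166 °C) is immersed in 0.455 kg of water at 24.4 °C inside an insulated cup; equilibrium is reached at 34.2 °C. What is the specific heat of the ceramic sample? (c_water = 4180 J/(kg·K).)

Let T be the final temperature. ΣQ_i = 0:
0.185×c×(34.2 − 166) + 0.455×4180×(34.2 − 24.4) = 0
-24.38 c = -18639
c = -18639/-24.38 ≈ 764.4 J/(kg·K)

c ≈ 764 J/(kg·K)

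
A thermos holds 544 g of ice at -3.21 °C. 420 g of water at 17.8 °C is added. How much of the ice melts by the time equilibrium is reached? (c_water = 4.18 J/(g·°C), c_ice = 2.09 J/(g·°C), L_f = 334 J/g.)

Water can give up m c ΔT = 420×4.18×17.8 = 31250 J before reaching 0 °C.
Of that, 544×2.09×3.21 = 3649.6 J goes to bring the ice to 0 °C, leaving 27600 J.
Melting all 544 g of ice would need 544×334 = 181696 J.
27600 J < 181696 J, so only part of the ice melts and the system sits at 0 °C.
Mass melted = 27600/334 ≈ 82.63 g.

m_melted ≈ 82.6 g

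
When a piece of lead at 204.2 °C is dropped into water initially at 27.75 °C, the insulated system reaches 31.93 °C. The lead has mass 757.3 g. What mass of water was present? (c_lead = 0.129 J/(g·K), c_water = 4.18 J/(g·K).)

Net heat exchanged in the isolated system is zero:
757.3·0.129·(31.93 − 204.2) + m·4.18·(31.93 − 27.75) = 0
17.47 m = 16829
m = 16829/17.47 ≈ 963.2 g

m ≈ 963 g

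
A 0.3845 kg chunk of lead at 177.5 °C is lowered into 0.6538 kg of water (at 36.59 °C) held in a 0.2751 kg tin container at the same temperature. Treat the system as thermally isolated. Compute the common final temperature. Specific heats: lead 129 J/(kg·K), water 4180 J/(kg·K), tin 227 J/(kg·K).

Let T be the final temperature. ΣQ_i = 0:
0.3845×129×(T − 177.5) + 0.6538×4180×(T − 36.59) + 0.2751×227×(T − 36.59) = 0
(49.6 + 2732.9 + 62.45) T = 49.6×177.5 + 2732.9×36.59 + 62.45×36.59
T = 111085 / 2844.9 = 39 °C

T_f ≈ 39.0 °C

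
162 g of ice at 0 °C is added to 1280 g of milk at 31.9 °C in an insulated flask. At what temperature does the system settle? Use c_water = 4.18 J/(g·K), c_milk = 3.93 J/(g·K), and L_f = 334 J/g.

T_f ≈ 18.6 °C

Conservation of energy gives ΣQ = 0:
melt ice: 162·334 = 54108; meltwater 0→T: 162·4.18·T = 677.16 T; milk: 5030.4(T − 31.9)
5707.6 T = 160470 − 54108 = 106362
T ≈ 18.64 °C. Since T > 0 °C, the all-ice-melts assumption holds.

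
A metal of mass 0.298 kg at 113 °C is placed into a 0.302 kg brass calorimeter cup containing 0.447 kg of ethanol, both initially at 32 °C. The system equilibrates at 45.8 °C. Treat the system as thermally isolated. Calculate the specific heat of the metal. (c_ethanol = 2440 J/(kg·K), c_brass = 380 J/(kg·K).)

Net heat exchanged in the isolated system is zero:
0.298×c×(45.8 − 113) + 0.447×2440×(45.8 − 32) + 0.302×380×(45.8 − 32) = 0
-20.03 c = -16635
c = -16635/-20.03 ≈ 830.7 J/(kg·K)

c ≈ 831 J/(kg·K)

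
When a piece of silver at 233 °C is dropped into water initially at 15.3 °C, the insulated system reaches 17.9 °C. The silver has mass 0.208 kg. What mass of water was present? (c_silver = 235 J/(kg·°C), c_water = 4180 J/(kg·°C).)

m ≈ 0.967 kg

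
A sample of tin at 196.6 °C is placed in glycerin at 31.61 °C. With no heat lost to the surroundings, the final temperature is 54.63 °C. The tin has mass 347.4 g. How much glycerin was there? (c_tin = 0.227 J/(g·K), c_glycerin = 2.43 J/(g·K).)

Let T be the final temperature. ΣQ_i = 0:
347.4·0.227·(54.63 − 196.6) + m·2.43·(54.63 − 31.61) = 0
55.94 m = 11196
m = 11196/55.94 ≈ 200.1 g

m ≈ 200 g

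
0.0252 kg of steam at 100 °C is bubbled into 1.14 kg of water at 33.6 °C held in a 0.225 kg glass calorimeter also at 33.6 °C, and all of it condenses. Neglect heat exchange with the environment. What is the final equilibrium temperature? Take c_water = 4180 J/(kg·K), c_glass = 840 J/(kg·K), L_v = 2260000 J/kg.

T_f ≈ 46.2 °C

Energy conservation, ΣQ = 0:
condense steam: −0.0252×2260000 = −56952
  condensate cools 100→T: 0.0252×4180×(T − 100) = 105.34(T − 100)
  original water: 4765.2(T − 33.6)
  glass cup: 0.225×840×(T − 33.6) = 189(T − 33.6)
5059.5 T = 56952 + 10534 + 166461 = 233947
T ≈ 46.24 °C (< 100 °C, so full condensation is consistent).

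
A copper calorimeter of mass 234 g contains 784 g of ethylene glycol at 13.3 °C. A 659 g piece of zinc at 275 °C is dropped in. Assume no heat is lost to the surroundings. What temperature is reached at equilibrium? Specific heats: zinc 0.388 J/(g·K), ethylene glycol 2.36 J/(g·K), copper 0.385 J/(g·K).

T_f ≈ 43.8 °C

T_f = Σ m_i c_i T_i / Σ m_i c_i:
T_f = (255.69*275 + 1850.2*13.3 + 90.09*13.3) / (255.69 + 1850.2 + 90.09)
    = 96122 / 2196 ≈ 43.77 °C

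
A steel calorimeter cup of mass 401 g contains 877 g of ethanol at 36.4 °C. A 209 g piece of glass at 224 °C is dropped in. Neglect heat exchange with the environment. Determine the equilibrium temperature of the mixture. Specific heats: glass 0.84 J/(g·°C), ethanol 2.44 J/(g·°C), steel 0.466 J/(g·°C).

T_f ≈ 49.6 °C

Taking heat into each body as positive, Σ m c ΔT = 0:
209·0.84·(T − 224) + 877·2.44·(T − 36.4) + 401·0.466·(T − 36.4) = 0
(175.56 + 2139.9 + 186.87) T = 175.56·224 + 2139.9·36.4 + 186.87·36.4
T ≈ 49.56 °C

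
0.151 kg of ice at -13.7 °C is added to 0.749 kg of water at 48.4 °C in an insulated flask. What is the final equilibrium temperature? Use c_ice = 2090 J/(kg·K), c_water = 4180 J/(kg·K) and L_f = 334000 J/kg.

T_f ≈ 25.7 °C

Heat gained plus heat lost sum to zero:
warm ice to 0 °C: 0.151×2090×(0 − (-13.7)) = 4323.6
  fusion: m_ice L_f = 0.151×334000 = 50434
  warm the meltwater: 631.18 T
  water: 3130.8(T − 48.4)
3762 T = 151532 − 54758 = 96774
T ≈ 25.72 °C — above 0 °C, consistent with complete melting.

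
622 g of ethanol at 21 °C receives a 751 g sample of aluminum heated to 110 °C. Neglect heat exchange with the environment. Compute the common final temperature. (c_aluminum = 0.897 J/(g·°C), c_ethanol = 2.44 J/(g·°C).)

T_f ≈ 48.4 °C

Heat lost by the aluminum equals heat gained by the ethanol:
751·0.897·(110 − T) = 622·2.44·(T − 21)
673.65(110 − T) = 1517.7(T − 21)
2191.3 T = 105972  ⇒  T ≈ 48.36 °C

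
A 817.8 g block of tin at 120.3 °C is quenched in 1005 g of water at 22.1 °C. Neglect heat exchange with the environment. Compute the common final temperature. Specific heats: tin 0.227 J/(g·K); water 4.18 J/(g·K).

With ΣQ=0 the equilibrium temperature is the m·c-weighted mean:
T_f = (185.64*120.3 + 4200.9*22.1) / (185.64 + 4200.9)
    = 115172 / 4386.5 ≈ 26.26 °C

T_f ≈ 26.3 °C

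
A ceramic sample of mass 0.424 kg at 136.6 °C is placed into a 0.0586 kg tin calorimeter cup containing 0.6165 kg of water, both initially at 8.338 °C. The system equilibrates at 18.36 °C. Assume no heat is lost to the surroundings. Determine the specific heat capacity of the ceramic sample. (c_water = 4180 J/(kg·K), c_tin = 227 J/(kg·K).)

c ≈ 518 J/(kg·K)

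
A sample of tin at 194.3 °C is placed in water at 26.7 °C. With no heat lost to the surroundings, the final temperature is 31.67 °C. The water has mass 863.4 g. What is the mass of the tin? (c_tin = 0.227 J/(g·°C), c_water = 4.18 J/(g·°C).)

Heat lost by the tin = heat gained by the water:
m·0.227·(194.3 − 31.67) = 863.4·4.18·(31.67 − 26.7)
36.92 m = 17937  ⇒  m ≈ 485.9 g

m ≈ 486 g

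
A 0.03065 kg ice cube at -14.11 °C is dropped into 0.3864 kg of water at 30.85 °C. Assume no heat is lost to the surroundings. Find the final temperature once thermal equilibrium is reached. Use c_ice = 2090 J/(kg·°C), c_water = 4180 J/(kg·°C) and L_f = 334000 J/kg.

T_f ≈ 22.2 °C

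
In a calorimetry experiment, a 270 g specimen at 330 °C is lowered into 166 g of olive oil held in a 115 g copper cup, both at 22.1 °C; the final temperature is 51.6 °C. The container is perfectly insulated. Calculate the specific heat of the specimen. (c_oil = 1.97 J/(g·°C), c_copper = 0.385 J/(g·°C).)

Setting the total heat transfer to zero:
270·c·(51.6 − 330) + 166·1.97·(51.6 − 22.1) + 115·0.385·(51.6 − 22.1) = 0
-75168 c = -10953
c = -10953/-75168 ≈ 0.1457 J/(g·°C)

c ≈ 0.146 J/(g·°C)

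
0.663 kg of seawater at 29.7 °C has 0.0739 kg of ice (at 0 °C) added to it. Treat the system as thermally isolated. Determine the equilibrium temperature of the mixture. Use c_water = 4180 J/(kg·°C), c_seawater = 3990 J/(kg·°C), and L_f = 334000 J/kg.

Heat gained plus heat lost sum to zero:
fusion: m_ice L_f = 0.0739×334000 = 24683; meltwater 0→T: 0.0739×4180×T = 308.9 T; seawater cools: 0.663×3990×(T − 29.7) = 2645.4(T − 29.7)
2954.3 T = 78567 − 24683 = 53885
T ≈ 18.24 °C (positive, so assuming full melt was valid).

T_f ≈ 18.2 °C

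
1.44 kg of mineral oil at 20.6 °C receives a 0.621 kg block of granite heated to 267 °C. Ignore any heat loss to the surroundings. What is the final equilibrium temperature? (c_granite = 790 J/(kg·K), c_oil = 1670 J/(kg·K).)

T_f ≈ 62.3 °C

Set heat shed by the hot body equal to heat absorbed by the cold body:
0.621·790·(267 − T) = 1.44·1670·(T − 20.6)
490.59(267 − T) = 2404.8(T − 20.6)
2895.4 T = 180526  ⇒  T ≈ 62.35 °C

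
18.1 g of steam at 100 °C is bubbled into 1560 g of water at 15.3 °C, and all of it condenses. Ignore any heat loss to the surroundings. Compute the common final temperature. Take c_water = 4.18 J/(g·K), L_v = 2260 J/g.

Energy balance with sensible and latent terms:
steam→water at 100 °C releases m L_v = 18.1×2260 = 40906; condensed water 100 °C→T: 75.66(T − 100); water warms: 1560×4.18×(T − 15.3) = 6520.8(T − 15.3)
6596.5 T = 40906 + 7565.8 + 99768 = 148240
T ≈ 22.47 °C — below 100 °C, confirming all the steam condensed.

T_f ≈ 22.5 °C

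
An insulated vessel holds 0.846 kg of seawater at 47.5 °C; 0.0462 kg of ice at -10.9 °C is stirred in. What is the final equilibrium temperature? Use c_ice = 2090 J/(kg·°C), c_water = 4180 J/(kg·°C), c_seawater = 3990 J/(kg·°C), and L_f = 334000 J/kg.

T_f ≈ 40.3 °C

Sum of m c ΔT and latent-heat terms is zero:
ice -10.9→0 °C: 0.0462×2090×10.9 = 1052.5
  melt ice: 0.0462×334000 = 15431
  meltwater 0→T: 0.0462×4180×T = 193.12 T
  seawater cools: 0.846×3990×(T − 47.5) = 3375.5(T − 47.5)
3568.7 T = 160338 − 16483 = 143855
T ≈ 40.31 °C (positive, so assuming full melt was valid).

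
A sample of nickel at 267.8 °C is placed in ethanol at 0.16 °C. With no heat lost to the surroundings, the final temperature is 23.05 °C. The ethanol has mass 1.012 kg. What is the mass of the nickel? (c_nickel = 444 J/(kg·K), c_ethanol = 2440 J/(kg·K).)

Setting the total heat transfer to zero:
m×444×(23.05 − 267.8) + 1.012×2440×(23.05 − 0.16) = 0
-108669 m = -56522
m = -56522/-108669 ≈ 0.5201 kg

m ≈ 0.52 kg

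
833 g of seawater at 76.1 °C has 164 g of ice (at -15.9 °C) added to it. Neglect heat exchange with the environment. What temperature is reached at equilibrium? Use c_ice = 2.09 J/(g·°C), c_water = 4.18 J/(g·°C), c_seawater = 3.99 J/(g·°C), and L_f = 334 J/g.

T_f ≈ 48.1 °C

Energy conservation, ΣQ = 0:
ice -15.9→0 °C: 164·2.09·15.9 = 5449.9; fusion: m_ice L_f = 164·334 = 54776; warm the meltwater: 685.52 T; seawater cools: 833·3.99·(T − 76.1) = 3323.7(T − 76.1)
4009.2 T = 252931 − 60226 = 192705
T ≈ 48.07 °C (positive, so assuming full melt was valid).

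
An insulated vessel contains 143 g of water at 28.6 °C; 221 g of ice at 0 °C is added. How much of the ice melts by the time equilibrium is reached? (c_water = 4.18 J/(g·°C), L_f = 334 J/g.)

m_melted ≈ 51.2 g

Water can give up m c ΔT = 143×4.18×28.6 = 17095 J before reaching 0 °C.
To melt every bit of ice: 221×334 = 73814 J.
17095 J < 73814 J, so only part of the ice melts and the system sits at 0 °C.
m_melt = 17095 / L_f = 51.18 g.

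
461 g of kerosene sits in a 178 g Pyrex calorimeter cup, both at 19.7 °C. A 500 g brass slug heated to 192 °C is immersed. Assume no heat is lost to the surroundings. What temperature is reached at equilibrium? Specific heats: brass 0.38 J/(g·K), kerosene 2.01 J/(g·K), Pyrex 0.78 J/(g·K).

T_f ≈ 45.8 °C

Let T be the final temperature. ΣQ_i = 0:
500*0.38*(T − 192) + 461*2.01*(T − 19.7) + 178*0.78*(T − 19.7) = 0
190(T − 192) + 926.61(T − 19.7) + 138.84(T − 19.7) = 0
(190 + 926.61 + 138.84) T = 190*192 + 926.61*19.7 + 138.84*19.7
T ≈ 45.78 °C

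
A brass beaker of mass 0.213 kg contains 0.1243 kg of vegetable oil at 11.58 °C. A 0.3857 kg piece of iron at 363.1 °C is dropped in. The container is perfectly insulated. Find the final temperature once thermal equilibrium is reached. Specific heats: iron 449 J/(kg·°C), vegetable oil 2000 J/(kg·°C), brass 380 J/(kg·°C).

T_f ≈ 132.7 °C

With ΣQ=0 the equilibrium temperature is the m·c-weighted mean:
T_f = (173.18×363.1 + 248.6×11.58 + 80.94×11.58) / (173.18 + 248.6 + 80.94)
    = 66697 / 502.72 ≈ 132.67 °C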